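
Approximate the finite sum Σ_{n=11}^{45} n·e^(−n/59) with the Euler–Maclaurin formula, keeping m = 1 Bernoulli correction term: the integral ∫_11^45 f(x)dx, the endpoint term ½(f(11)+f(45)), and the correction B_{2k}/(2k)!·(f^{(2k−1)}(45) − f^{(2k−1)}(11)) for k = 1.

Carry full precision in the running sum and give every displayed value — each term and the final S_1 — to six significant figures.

S_1 ≈ 580.701

Integral: ∫_11^45 x·e^(−x/59) dx = 565.689.
½[f(11) + f(45)] = ½[9.12899 + 20.9880] = 15.0585.
So far: 580.748.
k=1: B_{2}/(2)! × [f^{(1)}(45) − f^{(1)}(11)] = 1/12 × (0.110671 − 0.675179) = -0.0470423.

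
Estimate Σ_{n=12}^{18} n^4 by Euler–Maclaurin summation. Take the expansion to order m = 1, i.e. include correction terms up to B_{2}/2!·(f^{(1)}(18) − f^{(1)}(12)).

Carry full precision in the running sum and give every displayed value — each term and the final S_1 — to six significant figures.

S_1 ≈ 392371

∫_12^18 x^4 dx evaluates to 328147.
Boundary: ½(f(12) + f(18)) = ½(20736.0 + 104976) = 62856.0.
Running total after boundary: 391003.
Order-1 term: 1/12 · (23328.0 − 6912.00) = 1368.00.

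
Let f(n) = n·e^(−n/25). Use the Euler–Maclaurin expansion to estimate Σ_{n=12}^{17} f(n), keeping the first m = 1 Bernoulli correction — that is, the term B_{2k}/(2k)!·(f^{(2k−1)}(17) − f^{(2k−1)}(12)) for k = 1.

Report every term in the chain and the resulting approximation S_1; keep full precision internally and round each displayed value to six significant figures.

The integral term ∫_12^17 x·e^(−x/25) dx = 40.4268.
½[f(12) + f(17)] = ½[7.42540 + 8.61249] = 8.01894.
So far: 48.4457.
Correction k=1: B_{2}/2! · (f^{(1)}(17) − f^{(1)}(12)) = 1/12 · (0.162117 − 0.321767) = -0.0133042.

S_1 ≈ 48.4324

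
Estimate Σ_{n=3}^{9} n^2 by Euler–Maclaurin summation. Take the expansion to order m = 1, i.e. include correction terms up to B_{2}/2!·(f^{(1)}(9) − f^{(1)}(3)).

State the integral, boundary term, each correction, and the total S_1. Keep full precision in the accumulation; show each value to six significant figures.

S_1 ≈ 280.000

Integral: ∫_3^9 x^2 dx = 234.000.
Endpoint term: (f(3) + f(9))/2 = (9.00000 + 81.0000)/2 = 45.0000.
So far: 279.000.
Order-1 term: 1/12 · (18.0000 − 6.00000) = 1.00000.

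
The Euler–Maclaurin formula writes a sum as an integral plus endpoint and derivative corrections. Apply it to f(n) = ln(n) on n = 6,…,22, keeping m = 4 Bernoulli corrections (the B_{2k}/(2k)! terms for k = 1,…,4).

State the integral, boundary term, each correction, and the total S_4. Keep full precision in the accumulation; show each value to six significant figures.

∫_6^22 ln(x) dx evaluates to 41.2524.
Boundary: ½(f(6) + f(22)) = ½(1.79176 + 3.09104) = 2.44140.
Integral + boundary = 43.6938.
Order-1 term: 1/12 · (0.0454545 − 0.166667) = -0.0101010.
After k=1: 43.6837.
Order-2 term: −1/720 · (0.000187829 − 0.00925926) = 1.25992e-05.
After k=2: 43.6837.
Order-3 term: 1/30240 · (4.65691e-06 − 0.00308642) = -1.01910e-07.
After k=3: 43.6837.
Order-4 term: −1/1209600 · (2.88651e-07 − 0.00257202) = 2.12610e-09.

S_4 ≈ 43.6837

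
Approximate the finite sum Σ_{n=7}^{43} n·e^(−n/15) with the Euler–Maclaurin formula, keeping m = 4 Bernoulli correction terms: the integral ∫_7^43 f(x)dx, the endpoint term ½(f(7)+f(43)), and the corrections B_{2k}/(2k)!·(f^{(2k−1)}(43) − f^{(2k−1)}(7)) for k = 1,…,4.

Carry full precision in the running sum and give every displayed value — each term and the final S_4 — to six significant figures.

S_4 ≈ 160.828

Integral: ∫_7^43 x·e^(−x/15) dx = 157.447.
½[f(7) + f(43)] = ½[4.38962 + 2.44619] = 3.41791.
Integral + boundary = 160.865.
Order-1 term: 1/12 · (-0.106191 − 0.334448) = -0.0367199.
Partial sum through k=1: 160.828.
Order-2 term: −1/720 · (3.37115e-05 − 0.00706056) = 9.75951e-06.
Partial sum through k=2: 160.828.
Order-3 term: 1/30240 · (2.39727e-06 − 5.61542e-05) = -1.77767e-09.
Partial sum through k=3: 160.828.
Order-4 term: −1/1209600 · (2.06431e-08 − 3.59680e-07) = 2.80289e-13.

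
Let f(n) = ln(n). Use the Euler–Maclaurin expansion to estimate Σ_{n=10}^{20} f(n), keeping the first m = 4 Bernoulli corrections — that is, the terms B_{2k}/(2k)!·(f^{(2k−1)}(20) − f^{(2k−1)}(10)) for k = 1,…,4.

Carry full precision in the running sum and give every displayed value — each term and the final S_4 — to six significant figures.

Integral: ∫_10^20 ln(x) dx = 26.8888.
Endpoint term: (f(10) + f(20))/2 = (2.30259 + 2.99573)/2 = 2.64916.
Integral + boundary = 29.5380.
Order-1 term: 1/12 · (0.0500000 − 0.100000) = -0.00416667.
After k=1: 29.5338.
Order-2 term: −1/720 · (0.000250000 − 0.00200000) = 2.43056e-06.
After k=2: 29.5338.
Order-3 term: 1/30240 · (7.50000e-06 − 0.000240000) = -7.68849e-09.
After k=3: 29.5338.
Order-4 term: −1/1209600 · (5.62500e-07 − 7.20000e-05) = 5.90588e-11.

S_4 ≈ 29.5338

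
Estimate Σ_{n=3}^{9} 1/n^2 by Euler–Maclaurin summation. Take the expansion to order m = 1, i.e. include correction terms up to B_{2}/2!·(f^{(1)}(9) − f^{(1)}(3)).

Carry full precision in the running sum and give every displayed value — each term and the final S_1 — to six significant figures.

Integral: ∫_3^9 1/x^2 dx = 0.222222.
½[f(3) + f(9)] = ½[0.111111 + 0.0123457] = 0.0617284.
So far: 0.283951.
Correction k=1: B_{2}/2! · (f^{(1)}(9) − f^{(1)}(3)) = 1/12 · (-0.00274348 − (-0.0740741)) = 0.00594422.

S_1 ≈ 0.289895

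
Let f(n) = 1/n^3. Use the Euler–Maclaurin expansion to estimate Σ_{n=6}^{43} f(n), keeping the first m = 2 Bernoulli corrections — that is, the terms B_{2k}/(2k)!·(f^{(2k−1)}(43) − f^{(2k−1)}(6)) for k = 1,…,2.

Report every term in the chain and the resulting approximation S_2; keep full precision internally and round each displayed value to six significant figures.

S_2 ≈ 0.0161306

∫_6^43 1/x^3 dx evaluates to 0.0136185.
½[f(6) + f(43)] = ½[0.00462963 + 1.25775e-05] = 0.00232110.
So far: 0.0159396.
k=1: B_{2}/(2)! × [f^{(1)}(43) − f^{(1)}(6)] = 1/12 × (-8.77501e-07 − (-0.00231481)) = 0.000192828.
Partial sum through k=1: 0.0161324.
k=2: B_{4}/(4)! × [f^{(3)}(43) − f^{(3)}(6)] = −1/720 × (-9.49162e-09 − (-0.00128601)) = -1.78611e-06.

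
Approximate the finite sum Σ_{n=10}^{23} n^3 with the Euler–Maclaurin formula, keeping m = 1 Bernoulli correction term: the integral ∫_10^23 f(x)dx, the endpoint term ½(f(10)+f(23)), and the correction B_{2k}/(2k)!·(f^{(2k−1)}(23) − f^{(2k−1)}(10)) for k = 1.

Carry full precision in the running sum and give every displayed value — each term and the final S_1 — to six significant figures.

S_1 ≈ 74151.0

The integral term ∫_10^23 x^3 dx = 67460.2.
Boundary: ½(f(10) + f(23)) = ½(1000.00 + 12167.0) = 6583.50.
So far: 74043.8.
Correction k=1: B_{2}/2! · (f^{(1)}(23) − f^{(1)}(10)) = 1/12 · (1587.00 − 300.000) = 107.250.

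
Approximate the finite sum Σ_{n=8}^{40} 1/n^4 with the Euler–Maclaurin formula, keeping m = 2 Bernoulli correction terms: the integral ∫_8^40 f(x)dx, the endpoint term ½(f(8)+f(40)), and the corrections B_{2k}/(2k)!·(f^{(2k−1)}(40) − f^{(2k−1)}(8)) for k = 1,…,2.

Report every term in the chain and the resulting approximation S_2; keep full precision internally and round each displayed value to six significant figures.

Integral: ∫_8^40 1/x^4 dx = 0.000645833.
Boundary: ½(f(8) + f(40)) = ½(0.000244141 + 3.90625e-07) = 0.000122266.
So far: 0.000768099.
Order-1 term: 1/12 · (-3.90625e-08 − (-0.000122070)) = 1.01693e-05.
After k=1: 0.000778268.
Order-2 term: −1/720 · (-7.32422e-10 − (-5.72205e-05)) = -7.94718e-08.

S_2 ≈ 0.000778189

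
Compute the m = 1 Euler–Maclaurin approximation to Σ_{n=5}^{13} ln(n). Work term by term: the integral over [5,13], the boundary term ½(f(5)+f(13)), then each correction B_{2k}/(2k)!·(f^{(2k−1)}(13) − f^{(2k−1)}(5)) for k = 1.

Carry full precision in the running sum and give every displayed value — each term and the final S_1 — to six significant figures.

The integral term ∫_5^13 ln(x) dx = 17.2972.
Endpoint term: (f(5) + f(13))/2 = (1.60944 + 2.56495)/2 = 2.08719.
So far: 19.3843.
k=1: B_{2}/(2)! × [f^{(1)}(13) − f^{(1)}(5)] = 1/12 × (0.0769231 − 0.200000) = -0.0102564.

S_1 ≈ 19.3741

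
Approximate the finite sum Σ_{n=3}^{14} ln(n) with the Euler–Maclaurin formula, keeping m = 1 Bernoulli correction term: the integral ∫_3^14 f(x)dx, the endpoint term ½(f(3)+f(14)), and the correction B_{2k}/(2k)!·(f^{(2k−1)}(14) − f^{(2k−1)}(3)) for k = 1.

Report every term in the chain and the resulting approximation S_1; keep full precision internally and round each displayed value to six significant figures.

S_1 ≈ 24.4980

The integral term ∫_3^14 ln(x) dx = 22.6510.
Endpoint term: (f(3) + f(14))/2 = (1.09861 + 2.63906)/2 = 1.86883.
So far: 24.5198.
Order-1 term: 1/12 · (0.0714286 − 0.333333) = -0.0218254.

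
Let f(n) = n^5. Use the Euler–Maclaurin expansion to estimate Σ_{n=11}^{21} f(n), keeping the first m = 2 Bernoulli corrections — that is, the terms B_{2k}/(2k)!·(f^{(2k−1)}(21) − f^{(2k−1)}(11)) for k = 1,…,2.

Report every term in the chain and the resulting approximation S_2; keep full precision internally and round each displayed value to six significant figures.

∫_11^21 x^5 dx evaluates to 1.39991e+07.
½[f(11) + f(21)] = ½[161051 + 4.08410e+06] = 2.12258e+06.
So far: 1.61217e+07.
k=1: B_{2}/(2)! × [f^{(1)}(21) − f^{(1)}(11)] = 1/12 × (972405 − 73205.0) = 74933.3.
Partial sum through k=1: 1.61966e+07.
k=2: B_{4}/(4)! × [f^{(3)}(21) − f^{(3)}(11)] = −1/720 × (26460.0 − 7260.00) = -26.6667.

S_2 ≈ 1.61966e+07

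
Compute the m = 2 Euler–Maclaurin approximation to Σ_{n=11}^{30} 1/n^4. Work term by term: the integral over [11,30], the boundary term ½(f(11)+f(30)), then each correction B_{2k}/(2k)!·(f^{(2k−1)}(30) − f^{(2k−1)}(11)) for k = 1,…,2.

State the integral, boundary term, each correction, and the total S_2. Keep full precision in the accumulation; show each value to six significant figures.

The integral term ∫_11^30 1/x^4 dx = 0.000238093.
½[f(11) + f(30)] = ½[6.83013e-05 + 1.23457e-06] = 3.47680e-05.
So far: 0.000272861.
Order-1 term: 1/12 · (-1.64609e-07 − (-2.48369e-05)) = 2.05602e-06.
After k=1: 0.000274917.
Order-2 term: −1/720 · (-5.48697e-09 − (-6.15790e-06)) = -8.54501e-09.

S_2 ≈ 0.000274908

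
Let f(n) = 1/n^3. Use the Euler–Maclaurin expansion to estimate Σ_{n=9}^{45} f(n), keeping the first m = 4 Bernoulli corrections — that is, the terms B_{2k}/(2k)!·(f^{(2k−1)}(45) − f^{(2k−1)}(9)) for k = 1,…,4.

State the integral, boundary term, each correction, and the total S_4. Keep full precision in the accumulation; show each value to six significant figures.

S_4 ≈ 0.00665517

Integral: ∫_9^45 1/x^3 dx = 0.00592593.
½[f(9) + f(45)] = ½[0.00137174 + 1.09739e-05] = 0.000691358.
Running total after boundary: 0.00661728.
k=1: B_{2}/(2)! × [f^{(1)}(45) − f^{(1)}(9)] = 1/12 × (-7.31596e-07 − (-0.000457247)) = 3.80430e-05.
Running total after k=1: 0.00665533.
k=2: B_{4}/(4)! × [f^{(3)}(45) − f^{(3)}(9)] = −1/720 × (-7.22564e-09 − (-0.000112901)) = -1.56796e-07.
Running total after k=2: 0.00665517.
k=3: B_{6}/(6)! × [f^{(5)}(45) − f^{(5)}(9)] = 1/30240 × (-1.49865e-10 − (-5.85410e-05)) = 1.93588e-09.
Running total after k=3: 0.00665517.
k=4: B_{8}/(8)! × [f^{(7)}(45) − f^{(7)}(9)] = −1/1209600 × (-5.32854e-12 − (-5.20365e-05)) = -4.30196e-11.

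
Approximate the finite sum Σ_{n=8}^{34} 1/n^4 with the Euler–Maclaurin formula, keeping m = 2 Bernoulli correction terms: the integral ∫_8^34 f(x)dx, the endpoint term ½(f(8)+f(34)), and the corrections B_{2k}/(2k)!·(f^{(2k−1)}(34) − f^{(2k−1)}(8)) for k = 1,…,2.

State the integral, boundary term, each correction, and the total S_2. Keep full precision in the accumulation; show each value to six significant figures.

S_2 ≈ 0.000775091

The integral term ∫_8^34 1/x^4 dx = 0.000642561.
Endpoint term: (f(8) + f(34))/2 = (0.000244141 + 7.48315e-07)/2 = 0.000122444.
Running total after boundary: 0.000765005.
Correction k=1: B_{2}/2! · (f^{(1)}(34) − f^{(1)}(8)) = 1/12 · (-8.80370e-08 − (-0.000122070)) = 1.01652e-05.
Running total after k=1: 0.000775170.
Correction k=2: B_{4}/4! · (f^{(3)}(34) − f^{(3)}(8)) = −1/720 · (-2.28470e-09 − (-5.72205e-05)) = -7.94697e-08.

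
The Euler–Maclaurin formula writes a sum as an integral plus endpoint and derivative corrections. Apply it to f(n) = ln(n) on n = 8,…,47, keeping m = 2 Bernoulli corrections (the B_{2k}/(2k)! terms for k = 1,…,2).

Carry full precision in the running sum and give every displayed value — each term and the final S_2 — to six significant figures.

∫_8^47 ln(x) dx evaluates to 125.321.
½[f(8) + f(47)] = ½[2.07944 + 3.85015] = 2.96479.
So far: 128.286.
k=1: B_{2}/(2)! × [f^{(1)}(47) − f^{(1)}(8)] = 1/12 × (0.0212766 − 0.125000) = -0.00864362.
Running total after k=1: 128.278.
k=2: B_{4}/(4)! × [f^{(3)}(47) − f^{(3)}(8)] = −1/720 × (1.92636e-05 − 0.00390625) = 5.39859e-06.

S_2 ≈ 128.278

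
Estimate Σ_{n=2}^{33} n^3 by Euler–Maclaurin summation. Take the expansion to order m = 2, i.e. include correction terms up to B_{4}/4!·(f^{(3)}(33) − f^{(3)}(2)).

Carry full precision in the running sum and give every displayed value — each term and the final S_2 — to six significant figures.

S_2 ≈ 314720

Integral: ∫_2^33 x^3 dx = 296476.
Boundary: ½(f(2) + f(33)) = ½(8.00000 + 35937.0) = 17972.5.
Running total after boundary: 314449.
Correction k=1: B_{2}/2! · (f^{(1)}(33) − f^{(1)}(2)) = 1/12 · (3267.00 − 12.0000) = 271.250.
Running total after k=1: 314720.
Correction k=2: B_{4}/4! · (f^{(3)}(33) − f^{(3)}(2)) = −1/720 · (6.00000 − 6.00000) = 0.00000.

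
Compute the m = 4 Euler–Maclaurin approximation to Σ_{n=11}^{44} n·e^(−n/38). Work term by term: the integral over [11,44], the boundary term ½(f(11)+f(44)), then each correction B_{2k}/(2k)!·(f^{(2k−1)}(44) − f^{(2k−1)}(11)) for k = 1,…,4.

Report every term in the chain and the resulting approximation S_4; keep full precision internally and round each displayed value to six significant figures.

S_4 ≈ 426.099

The integral term ∫_11^44 x·e^(−x/38) dx = 415.119.
½[f(11) + f(44)] = ½[8.23523 + 13.8225] = 11.0288.
So far: 426.148.
Order-1 term: 1/12 · (-0.0496021 − 0.531941) = -0.0484619.
Partial sum through k=1: 426.099.
Order-2 term: −1/720 · (0.000400756 − 0.00140530) = 1.39520e-06.
Partial sum through k=2: 426.099.
Order-3 term: 1/30240 · (5.78852e-07 − 1.69129e-06) = -3.67870e-11.
Partial sum through k=3: 426.099.
Order-4 term: −1/1209600 · (6.09538e-10 − 1.66855e-09) = 8.75503e-16.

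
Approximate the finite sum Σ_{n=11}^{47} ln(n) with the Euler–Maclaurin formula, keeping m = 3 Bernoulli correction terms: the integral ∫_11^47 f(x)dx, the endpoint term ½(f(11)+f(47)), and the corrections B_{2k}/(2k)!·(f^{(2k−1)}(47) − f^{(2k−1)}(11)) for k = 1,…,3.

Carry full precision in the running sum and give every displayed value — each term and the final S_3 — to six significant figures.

S_3 ≈ 121.698

Integral: ∫_11^47 ln(x) dx = 118.580.
Endpoint term: (f(11) + f(47))/2 = (2.39790 + 3.85015)/2 = 3.12402.
So far: 121.704.
k=1: B_{2}/(2)! × [f^{(1)}(47) − f^{(1)}(11)] = 1/12 × (0.0212766 − 0.0909091) = -0.00580271.
Partial sum through k=1: 121.698.
k=2: B_{4}/(4)! × [f^{(3)}(47) − f^{(3)}(11)] = −1/720 × (1.92636e-05 − 0.00150263) = 2.06023e-06.
Partial sum through k=2: 121.698.
k=3: B_{6}/(6)! × [f^{(5)}(47) − f^{(5)}(11)] = 1/30240 × (1.04646e-07 − 0.000149021) = -4.92449e-09.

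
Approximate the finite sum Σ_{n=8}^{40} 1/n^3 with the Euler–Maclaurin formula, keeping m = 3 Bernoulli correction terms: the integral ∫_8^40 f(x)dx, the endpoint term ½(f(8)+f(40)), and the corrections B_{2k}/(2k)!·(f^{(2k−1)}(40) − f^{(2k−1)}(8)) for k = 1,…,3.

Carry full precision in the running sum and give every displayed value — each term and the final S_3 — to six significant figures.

S_3 ≈ 0.00854500

∫_8^40 1/x^3 dx evaluates to 0.00750000.
Boundary: ½(f(8) + f(40)) = ½(0.00195312 + 1.56250e-05) = 0.000984375.
Integral + boundary = 0.00848437.
Correction k=1: B_{2}/2! · (f^{(1)}(40) − f^{(1)}(8)) = 1/12 · (-1.17187e-06 − (-0.000732422)) = 6.09375e-05.
Running total after k=1: 0.00854531.
Correction k=2: B_{4}/4! · (f^{(3)}(40) − f^{(3)}(8)) = −1/720 · (-1.46484e-08 − (-0.000228882)) = -3.17871e-07.
Running total after k=2: 0.00854499.
Correction k=3: B_{6}/6! · (f^{(5)}(40) − f^{(5)}(8)) = 1/30240 · (-3.84521e-10 − (-0.000150204)) = 4.96704e-09.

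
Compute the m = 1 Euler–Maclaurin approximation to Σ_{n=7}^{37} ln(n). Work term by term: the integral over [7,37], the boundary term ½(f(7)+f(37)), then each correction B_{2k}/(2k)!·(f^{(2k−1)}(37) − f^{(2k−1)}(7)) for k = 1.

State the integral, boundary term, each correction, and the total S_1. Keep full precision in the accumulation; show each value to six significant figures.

∫_7^37 ln(x) dx evaluates to 89.9826.
Endpoint term: (f(7) + f(37))/2 = (1.94591 + 3.61092)/2 = 2.77841.
Running total after boundary: 92.7610.
Order-1 term: 1/12 · (0.0270270 − 0.142857) = -0.00965251.

S_1 ≈ 92.7514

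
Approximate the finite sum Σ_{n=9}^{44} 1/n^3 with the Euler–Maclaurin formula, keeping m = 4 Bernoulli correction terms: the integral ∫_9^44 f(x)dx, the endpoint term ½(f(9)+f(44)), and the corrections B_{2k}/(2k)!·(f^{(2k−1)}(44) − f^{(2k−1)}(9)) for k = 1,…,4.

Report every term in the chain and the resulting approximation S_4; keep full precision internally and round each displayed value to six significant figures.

Integral: ∫_9^44 1/x^3 dx = 0.00591458.
Endpoint term: (f(9) + f(44))/2 = (0.00137174 + 1.17393e-05)/2 = 0.000691741.
So far: 0.00660632.
Order-1 term: 1/12 · (-8.00406e-07 − (-0.000457247)) = 3.80372e-05.
After k=1: 0.00664435.
Order-2 term: −1/720 · (-8.26866e-09 − (-0.000112901)) = -1.56795e-07.
After k=2: 0.00664420.
Order-3 term: 1/30240 · (-1.79382e-10 − (-5.85410e-05)) = 1.93588e-09.
After k=3: 0.00664420.
Order-4 term: −1/1209600 · (-6.67124e-12 − (-5.20365e-05)) = -4.30196e-11.

S_4 ≈ 0.00664420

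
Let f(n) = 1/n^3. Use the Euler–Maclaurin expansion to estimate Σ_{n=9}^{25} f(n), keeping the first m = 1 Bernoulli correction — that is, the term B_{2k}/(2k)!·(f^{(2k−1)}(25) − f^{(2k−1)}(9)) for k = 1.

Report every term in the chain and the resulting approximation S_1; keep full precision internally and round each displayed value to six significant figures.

The integral term ∫_9^25 1/x^3 dx = 0.00537284.
Endpoint term: (f(9) + f(25))/2 = (0.00137174 + 6.40000e-05)/2 = 0.000717871.
Integral + boundary = 0.00609071.
k=1: B_{2}/(2)! × [f^{(1)}(25) − f^{(1)}(9)] = 1/12 × (-7.68000e-06 − (-0.000457247)) = 3.74639e-05.

S_1 ≈ 0.00612817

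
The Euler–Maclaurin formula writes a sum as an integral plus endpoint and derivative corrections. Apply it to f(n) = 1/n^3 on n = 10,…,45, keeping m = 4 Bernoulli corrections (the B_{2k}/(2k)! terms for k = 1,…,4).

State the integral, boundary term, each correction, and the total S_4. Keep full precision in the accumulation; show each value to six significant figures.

Integral: ∫_10^45 1/x^3 dx = 0.00475309.
Boundary: ½(f(10) + f(45)) = ½(0.00100000 + 1.09739e-05) = 0.000505487.
Running total after boundary: 0.00525857.
Order-1 term: 1/12 · (-7.31596e-07 − (-0.000300000)) = 2.49390e-05.
After k=1: 0.00528351.
Order-2 term: −1/720 · (-7.22564e-09 − (-6.00000e-05)) = -8.33233e-08.
After k=2: 0.00528343.
Order-3 term: 1/30240 · (-1.49865e-10 − (-2.52000e-05)) = 8.33328e-10.
After k=3: 0.00528343.
Order-4 term: −1/1209600 · (-5.32854e-12 − (-1.81440e-05)) = -1.50000e-11.

S_4 ≈ 0.00528343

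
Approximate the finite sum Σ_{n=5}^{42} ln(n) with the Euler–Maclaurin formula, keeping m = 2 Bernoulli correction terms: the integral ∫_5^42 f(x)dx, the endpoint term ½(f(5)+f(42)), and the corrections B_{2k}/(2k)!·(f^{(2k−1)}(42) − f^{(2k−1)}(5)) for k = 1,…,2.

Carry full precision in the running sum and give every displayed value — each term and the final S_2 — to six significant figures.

S_2 ≈ 114.594

The integral term ∫_5^42 ln(x) dx = 111.935.
Endpoint term: (f(5) + f(42))/2 = (1.60944 + 3.73767)/2 = 2.67355.
Integral + boundary = 114.608.
Correction k=1: B_{2}/2! · (f^{(1)}(42) − f^{(1)}(5)) = 1/12 · (0.0238095 − 0.200000) = -0.0146825.
After k=1: 114.594.
Correction k=2: B_{4}/4! · (f^{(3)}(42) − f^{(3)}(5)) = −1/720 · (2.69949e-05 − 0.0160000) = 2.21847e-05.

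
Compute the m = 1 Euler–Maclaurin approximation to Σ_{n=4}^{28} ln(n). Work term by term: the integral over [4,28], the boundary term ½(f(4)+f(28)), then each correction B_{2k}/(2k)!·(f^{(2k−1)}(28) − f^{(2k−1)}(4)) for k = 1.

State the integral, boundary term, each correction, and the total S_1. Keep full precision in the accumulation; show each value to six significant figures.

S_1 ≈ 66.0979

The integral term ∫_4^28 ln(x) dx = 63.7565.
½[f(4) + f(28)] = ½[1.38629 + 3.33220] = 2.35925.
So far: 66.1158.
k=1: B_{2}/(2)! × [f^{(1)}(28) − f^{(1)}(4)] = 1/12 × (0.0357143 − 0.250000) = -0.0178571.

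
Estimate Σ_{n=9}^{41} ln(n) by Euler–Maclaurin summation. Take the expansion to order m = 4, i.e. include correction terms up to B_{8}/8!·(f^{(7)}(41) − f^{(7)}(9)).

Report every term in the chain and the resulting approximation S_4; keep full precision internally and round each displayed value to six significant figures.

S_4 ≈ 103.430

Integral: ∫_9^41 ln(x) dx = 100.481.
Endpoint term: (f(9) + f(41))/2 = (2.19722 + 3.71357)/2 = 2.95540.
Integral + boundary = 103.437.
k=1: B_{2}/(2)! × [f^{(1)}(41) − f^{(1)}(9)] = 1/12 × (0.0243902 − 0.111111) = -0.00722674.
After k=1: 103.430.
k=2: B_{4}/(4)! × [f^{(3)}(41) − f^{(3)}(9)] = −1/720 × (2.90187e-05 − 0.00274348) = 3.77009e-06.
After k=2: 103.430.
k=3: B_{6}/(6)! × [f^{(5)}(41) − f^{(5)}(9)] = 1/30240 × (2.07153e-07 − 0.000406442) = -1.34337e-08.
After k=3: 103.430.
k=4: B_{8}/(8)! × [f^{(7)}(41) − f^{(7)}(9)] = −1/1209600 × (3.69697e-09 − 0.000150534) = 1.24446e-10.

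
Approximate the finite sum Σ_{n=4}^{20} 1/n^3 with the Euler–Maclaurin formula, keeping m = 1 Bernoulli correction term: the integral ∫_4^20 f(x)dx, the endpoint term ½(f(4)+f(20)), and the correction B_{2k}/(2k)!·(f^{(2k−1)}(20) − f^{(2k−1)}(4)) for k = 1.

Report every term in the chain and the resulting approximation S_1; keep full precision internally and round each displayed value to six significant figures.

∫_4^20 1/x^3 dx evaluates to 0.0300000.
Boundary: ½(f(4) + f(20)) = ½(0.0156250 + 0.000125000) = 0.00787500.
So far: 0.0378750.
Order-1 term: 1/12 · (-1.87500e-05 − (-0.0117188)) = 0.000975000.

S_1 ≈ 0.0388500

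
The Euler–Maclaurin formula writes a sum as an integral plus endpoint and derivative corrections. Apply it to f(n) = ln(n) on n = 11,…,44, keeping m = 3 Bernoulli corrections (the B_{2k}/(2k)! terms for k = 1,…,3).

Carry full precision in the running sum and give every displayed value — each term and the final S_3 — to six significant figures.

∫_11^44 ln(x) dx evaluates to 107.127.
Endpoint term: (f(11) + f(44))/2 = (2.39790 + 3.78419)/2 = 3.09104.
Integral + boundary = 110.219.
Order-1 term: 1/12 · (0.0227273 − 0.0909091) = -0.00568182.
Partial sum through k=1: 110.213.
Order-2 term: −1/720 · (2.34786e-05 − 0.00150263) = 2.05438e-06.
Partial sum through k=2: 110.213.
Order-3 term: 1/30240 · (1.45528e-07 − 0.000149021) = -4.92313e-09.

S_3 ≈ 110.213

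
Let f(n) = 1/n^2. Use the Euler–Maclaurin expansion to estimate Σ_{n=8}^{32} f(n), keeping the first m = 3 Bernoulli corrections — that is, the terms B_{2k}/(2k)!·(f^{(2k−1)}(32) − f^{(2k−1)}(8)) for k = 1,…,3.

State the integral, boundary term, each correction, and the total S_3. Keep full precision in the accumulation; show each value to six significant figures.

S_3 ≈ 0.102370

∫_8^32 1/x^2 dx evaluates to 0.0937500.
Endpoint term: (f(8) + f(32))/2 = (0.0156250 + 0.000976562)/2 = 0.00830078.
Running total after boundary: 0.102051.
Correction k=1: B_{2}/2! · (f^{(1)}(32) − f^{(1)}(8)) = 1/12 · (-6.10352e-05 − (-0.00390625)) = 0.000320435.
Running total after k=1: 0.102371.
Correction k=2: B_{4}/4! · (f^{(3)}(32) − f^{(3)}(8)) = −1/720 · (-7.15256e-07 − (-0.000732422)) = -1.01626e-06.
Running total after k=2: 0.102370.
Correction k=3: B_{6}/6! · (f^{(5)}(32) − f^{(5)}(8)) = 1/30240 · (-2.09548e-08 − (-0.000343323)) = 1.13526e-08.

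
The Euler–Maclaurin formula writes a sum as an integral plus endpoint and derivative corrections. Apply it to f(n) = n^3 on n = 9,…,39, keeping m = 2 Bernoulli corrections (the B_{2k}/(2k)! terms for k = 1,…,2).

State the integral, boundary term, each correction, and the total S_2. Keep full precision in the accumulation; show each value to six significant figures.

The integral term ∫_9^39 x^3 dx = 576720.
Endpoint term: (f(9) + f(39))/2 = (729.000 + 59319.0)/2 = 30024.0.
Running total after boundary: 606744.
Order-1 term: 1/12 · (4563.00 − 243.000) = 360.000.
After k=1: 607104.
Order-2 term: −1/720 · (6.00000 − 6.00000) = 0.00000.

S_2 ≈ 607104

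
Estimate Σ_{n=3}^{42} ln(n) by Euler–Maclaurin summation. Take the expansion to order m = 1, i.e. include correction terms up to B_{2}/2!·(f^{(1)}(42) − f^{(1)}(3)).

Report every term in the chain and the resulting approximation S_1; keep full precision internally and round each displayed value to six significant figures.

S_1 ≈ 117.079

The integral term ∫_3^42 ln(x) dx = 114.686.
Boundary: ½(f(3) + f(42)) = ½(1.09861 + 3.73767) = 2.41814.
So far: 117.104.
Order-1 term: 1/12 · (0.0238095 − 0.333333) = -0.0257937.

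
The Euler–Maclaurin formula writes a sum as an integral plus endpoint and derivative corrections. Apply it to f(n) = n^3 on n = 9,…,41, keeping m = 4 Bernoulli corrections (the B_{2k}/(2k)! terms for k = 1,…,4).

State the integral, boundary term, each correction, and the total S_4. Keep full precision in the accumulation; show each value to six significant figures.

The integral term ∫_9^41 x^3 dx = 704800.
Endpoint term: (f(9) + f(41))/2 = (729.000 + 68921.0)/2 = 34825.0.
Running total after boundary: 739625.
k=1: B_{2}/(2)! × [f^{(1)}(41) − f^{(1)}(9)] = 1/12 × (5043.00 − 243.000) = 400.000.
Partial sum through k=1: 740025.
k=2: B_{4}/(4)! × [f^{(3)}(41) − f^{(3)}(9)] = −1/720 × (6.00000 − 6.00000) = 0.00000.
Partial sum through k=2: 740025.
k=3: B_{6}/(6)! × [f^{(5)}(41) − f^{(5)}(9)] = 1/30240 × (0.00000 − 0.00000) = 0.00000.
Partial sum through k=3: 740025.
k=4: B_{8}/(8)! × [f^{(7)}(41) − f^{(7)}(9)] = −1/1209600 × (0.00000 − 0.00000) = 0.00000.

S_4 ≈ 740025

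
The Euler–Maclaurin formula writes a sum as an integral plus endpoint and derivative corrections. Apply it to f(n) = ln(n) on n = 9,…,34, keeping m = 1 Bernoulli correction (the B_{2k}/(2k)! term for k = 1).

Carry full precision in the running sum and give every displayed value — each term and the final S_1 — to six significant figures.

Integral: ∫_9^34 ln(x) dx = 75.1212.
Endpoint term: (f(9) + f(34))/2 = (2.19722 + 3.52636)/2 = 2.86179.
So far: 77.9830.
k=1: B_{2}/(2)! × [f^{(1)}(34) − f^{(1)}(9)] = 1/12 × (0.0294118 − 0.111111) = -0.00680828.

S_1 ≈ 77.9762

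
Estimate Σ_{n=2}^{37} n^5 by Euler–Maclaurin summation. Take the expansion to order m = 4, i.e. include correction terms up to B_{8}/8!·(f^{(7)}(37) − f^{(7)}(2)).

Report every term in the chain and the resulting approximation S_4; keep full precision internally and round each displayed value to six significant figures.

∫_2^37 x^5 dx evaluates to 4.27621e+08.
½[f(2) + f(37)] = ½[32.0000 + 6.93440e+07] = 3.46720e+07.
Running total after boundary: 4.62293e+08.
k=1: B_{2}/(2)! × [f^{(1)}(37) − f^{(1)}(2)] = 1/12 × (9.37080e+06 − 80.0000) = 780894.
Running total after k=1: 4.63074e+08.
k=2: B_{4}/(4)! × [f^{(3)}(37) − f^{(3)}(2)] = −1/720 × (82140.0 − 240.000) = -113.750.
Running total after k=2: 4.63074e+08.
k=3: B_{6}/(6)! × [f^{(5)}(37) − f^{(5)}(2)] = 1/30240 × (120.000 − 120.000) = 0.00000.
Running total after k=3: 4.63074e+08.
k=4: B_{8}/(8)! × [f^{(7)}(37) − f^{(7)}(2)] = −1/1209600 × (0.00000 − 0.00000) = 0.00000.

S_4 ≈ 4.63074e+08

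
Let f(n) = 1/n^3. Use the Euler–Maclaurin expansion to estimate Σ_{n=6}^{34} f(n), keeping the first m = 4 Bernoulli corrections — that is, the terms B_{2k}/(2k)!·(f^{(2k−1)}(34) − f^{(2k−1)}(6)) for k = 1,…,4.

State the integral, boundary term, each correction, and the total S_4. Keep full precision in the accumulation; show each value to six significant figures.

S_4 ≈ 0.0159749

∫_6^34 1/x^3 dx evaluates to 0.0134564.
½[f(6) + f(34)] = ½[0.00462963 + 2.54427e-05] = 0.00232754.
So far: 0.0157839.
Order-1 term: 1/12 · (-2.24494e-06 − (-0.00231481)) = 0.000192714.
Running total after k=1: 0.0159766.
Order-2 term: −1/720 · (-3.88399e-08 − (-0.00128601)) = -1.78607e-06.
Running total after k=2: 0.0159748.
Order-3 term: 1/30240 · (-1.41114e-09 − (-0.00150034)) = 4.96145e-08.
Running total after k=3: 0.0159749.
Order-4 term: −1/1209600 · (-8.78909e-11 − (-0.00300069)) = -2.48073e-09.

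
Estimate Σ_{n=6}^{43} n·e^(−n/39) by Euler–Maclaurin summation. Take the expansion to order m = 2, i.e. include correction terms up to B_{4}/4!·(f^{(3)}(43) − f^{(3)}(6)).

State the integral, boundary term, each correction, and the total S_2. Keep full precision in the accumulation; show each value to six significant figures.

The integral term ∫_6^43 x·e^(−x/39) dx = 442.948.
½[f(6) + f(43)] = ½[5.14442 + 14.2768] = 9.71061.
Integral + boundary = 452.659.
Order-1 term: 1/12 · (-0.0340532 − 0.725496) = -0.0632957.
Running total after k=1: 452.596.
Order-2 term: −1/720 · (0.000414191 − 0.00160441) = 1.65308e-06.

S_2 ≈ 452.596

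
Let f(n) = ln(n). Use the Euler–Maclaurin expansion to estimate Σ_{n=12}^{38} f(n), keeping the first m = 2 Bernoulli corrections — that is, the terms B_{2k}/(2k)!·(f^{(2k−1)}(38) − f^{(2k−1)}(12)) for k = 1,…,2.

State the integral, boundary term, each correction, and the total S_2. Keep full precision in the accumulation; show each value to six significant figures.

S_2 ≈ 85.4659

∫_12^38 ln(x) dx evaluates to 82.4094.
Endpoint term: (f(12) + f(38))/2 = (2.48491 + 3.63759)/2 = 3.06125.
Integral + boundary = 85.4706.
k=1: B_{2}/(2)! × [f^{(1)}(38) − f^{(1)}(12)] = 1/12 × (0.0263158 − 0.0833333) = -0.00475146.
After k=1: 85.4659.
k=2: B_{4}/(4)! × [f^{(3)}(38) − f^{(3)}(12)] = −1/720 × (3.64485e-05 − 0.00115741) = 1.55689e-06.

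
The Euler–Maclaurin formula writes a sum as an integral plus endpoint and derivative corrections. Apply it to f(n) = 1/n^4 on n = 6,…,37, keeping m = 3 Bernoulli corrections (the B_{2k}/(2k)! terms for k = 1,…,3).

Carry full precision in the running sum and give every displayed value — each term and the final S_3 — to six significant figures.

S_3 ≈ 0.00196499

The integral term ∫_6^37 1/x^4 dx = 0.00153663.
½[f(6) + f(37)] = ½[0.000771605 + 5.33572e-07] = 0.000386069.
Integral + boundary = 0.00192270.
Order-1 term: 1/12 · (-5.76835e-08 − (-0.000514403)) = 4.28621e-05.
After k=1: 0.00196556.
Order-2 term: −1/720 · (-1.26406e-09 − (-0.000428669)) = -5.95372e-07.
After k=2: 0.00196497.
Order-3 term: 1/30240 · (-5.17075e-11 − (-0.000666819)) = 2.20509e-08.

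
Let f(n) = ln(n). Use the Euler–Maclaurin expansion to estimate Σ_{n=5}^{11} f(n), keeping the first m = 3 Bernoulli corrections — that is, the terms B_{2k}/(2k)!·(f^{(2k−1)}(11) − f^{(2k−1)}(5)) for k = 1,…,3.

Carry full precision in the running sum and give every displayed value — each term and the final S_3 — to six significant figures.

S_3 ≈ 14.3243

The integral term ∫_5^11 ln(x) dx = 12.3297.
Boundary: ½(f(5) + f(11)) = ½(1.60944 + 2.39790) = 2.00367.
Integral + boundary = 14.3333.
Order-1 term: 1/12 · (0.0909091 − 0.200000) = -0.00909091.
Running total after k=1: 14.3242.
Order-2 term: −1/720 · (0.00150263 − 0.0160000) = 2.01352e-05.
Running total after k=2: 14.3243.
Order-3 term: 1/30240 · (0.000149021 − 0.00768000) = -2.49040e-07.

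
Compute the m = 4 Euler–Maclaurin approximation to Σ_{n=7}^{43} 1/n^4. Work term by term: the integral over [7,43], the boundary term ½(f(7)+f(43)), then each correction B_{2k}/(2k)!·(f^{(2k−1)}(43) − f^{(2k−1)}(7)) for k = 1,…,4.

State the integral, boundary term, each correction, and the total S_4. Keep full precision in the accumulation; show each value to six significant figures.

S_4 ≈ 0.00119565

∫_7^43 1/x^4 dx evaluates to 0.000967625.
Endpoint term: (f(7) + f(43))/2 = (0.000416493 + 2.92500e-07)/2 = 0.000208393.
Running total after boundary: 0.00117602.
Correction k=1: B_{2}/2! · (f^{(1)}(43) − f^{(1)}(7)) = 1/12 · (-2.72093e-08 − (-0.000237996)) = 1.98307e-05.
After k=1: 0.00119585.
Correction k=2: B_{4}/4! · (f^{(3)}(43) − f^{(3)}(7)) = −1/720 · (-4.41471e-10 − (-0.000145712)) = -2.02377e-07.
After k=2: 0.00119565.
Correction k=3: B_{6}/6! · (f^{(5)}(43) − f^{(5)}(7)) = 1/30240 · (-1.33707e-11 − (-0.000166528)) = 5.50687e-09.
After k=3: 0.00119565.
Correction k=4: B_{8}/8! · (f^{(7)}(43) − f^{(7)}(7)) = −1/1209600 · (-6.50817e-13 − (-0.000305868)) = -2.52867e-10.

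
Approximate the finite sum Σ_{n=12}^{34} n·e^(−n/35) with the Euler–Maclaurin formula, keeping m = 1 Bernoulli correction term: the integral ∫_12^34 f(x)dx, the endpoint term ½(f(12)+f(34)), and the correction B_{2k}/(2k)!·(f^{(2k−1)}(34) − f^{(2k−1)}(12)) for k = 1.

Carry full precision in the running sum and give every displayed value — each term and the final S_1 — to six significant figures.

S_1 ≈ 263.999

∫_12^34 x·e^(−x/35) dx evaluates to 253.343.
½[f(12) + f(34)] = ½[8.51688 + 12.8704] = 10.6936.
Running total after boundary: 264.037.
k=1: B_{2}/(2)! × [f^{(1)}(34) − f^{(1)}(12)] = 1/12 × (0.0108155 − 0.466400) = -0.0379654.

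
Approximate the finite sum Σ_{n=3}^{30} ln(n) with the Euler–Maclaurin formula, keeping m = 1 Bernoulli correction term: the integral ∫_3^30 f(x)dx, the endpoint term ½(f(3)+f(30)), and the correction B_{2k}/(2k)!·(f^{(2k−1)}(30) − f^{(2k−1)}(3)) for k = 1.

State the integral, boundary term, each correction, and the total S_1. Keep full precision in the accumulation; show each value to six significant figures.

S_1 ≈ 73.9650

The integral term ∫_3^30 ln(x) dx = 71.7401.
Endpoint term: (f(3) + f(30))/2 = (1.09861 + 3.40120)/2 = 2.24990.
So far: 73.9900.
k=1: B_{2}/(2)! × [f^{(1)}(30) − f^{(1)}(3)] = 1/12 × (0.0333333 − 0.333333) = -0.0250000.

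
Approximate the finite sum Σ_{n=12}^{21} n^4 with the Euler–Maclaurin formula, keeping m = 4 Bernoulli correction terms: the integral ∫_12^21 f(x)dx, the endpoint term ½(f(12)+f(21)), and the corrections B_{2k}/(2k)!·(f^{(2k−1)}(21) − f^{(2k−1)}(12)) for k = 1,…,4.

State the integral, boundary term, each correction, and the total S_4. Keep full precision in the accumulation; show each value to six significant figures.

S_4 ≈ 877173

The integral term ∫_12^21 x^4 dx = 767054.
Endpoint term: (f(12) + f(21))/2 = (20736.0 + 194481)/2 = 107608.
Running total after boundary: 874662.
Order-1 term: 1/12 · (37044.0 − 6912.00) = 2511.00.
After k=1: 877173.
Order-2 term: −1/720 · (504.000 − 288.000) = -0.300000.
After k=2: 877173.
Order-3 term: 1/30240 · (0.00000 − 0.00000) = 0.00000.
After k=3: 877173.
Order-4 term: −1/1209600 · (0.00000 − 0.00000) = 0.00000.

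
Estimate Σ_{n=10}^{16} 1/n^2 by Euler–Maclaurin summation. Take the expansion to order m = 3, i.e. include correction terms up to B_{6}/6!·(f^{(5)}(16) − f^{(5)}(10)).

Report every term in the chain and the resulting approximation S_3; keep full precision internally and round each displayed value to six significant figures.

Integral: ∫_10^16 1/x^2 dx = 0.0375000.
Boundary: ½(f(10) + f(16)) = ½(0.0100000 + 0.00390625) = 0.00695313.
Running total after boundary: 0.0444531.
k=1: B_{2}/(2)! × [f^{(1)}(16) − f^{(1)}(10)] = 1/12 × (-0.000488281 − (-0.00200000)) = 0.000125977.
After k=1: 0.0445791.
k=2: B_{4}/(4)! × [f^{(3)}(16) − f^{(3)}(10)] = −1/720 × (-2.28882e-05 − (-0.000240000)) = -3.01544e-07.
After k=2: 0.0445788.
k=3: B_{6}/(6)! × [f^{(5)}(16) − f^{(5)}(10)] = 1/30240 × (-2.68221e-06 − (-7.20000e-05)) = 2.29225e-09.

S_3 ≈ 0.0445788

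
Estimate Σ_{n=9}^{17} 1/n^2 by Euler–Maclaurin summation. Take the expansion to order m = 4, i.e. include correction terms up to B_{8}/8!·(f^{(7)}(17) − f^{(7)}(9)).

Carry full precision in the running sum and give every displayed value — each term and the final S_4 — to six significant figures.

The integral term ∫_9^17 1/x^2 dx = 0.0522876.
Boundary: ½(f(9) + f(17)) = ½(0.0123457 + 0.00346021) = 0.00790294.
Integral + boundary = 0.0601905.
Correction k=1: B_{2}/2! · (f^{(1)}(17) − f^{(1)}(9)) = 1/12 · (-0.000407083 − (-0.00274348)) = 0.000194700.
Running total after k=1: 0.0603852.
Correction k=2: B_{4}/4! · (f^{(3)}(17) − f^{(3)}(9)) = −1/720 · (-1.69031e-05 − (-0.000406442)) = -5.41026e-07.
Running total after k=2: 0.0603847.
Correction k=3: B_{6}/6! · (f^{(5)}(17) − f^{(5)}(9)) = 1/30240 · (-1.75465e-06 − (-0.000150534)) = 4.91996e-09.
Running total after k=3: 0.0603847.
Correction k=4: B_{8}/8! · (f^{(7)}(17) − f^{(7)}(9)) = −1/1209600 · (-3.40001e-07 − (-0.000104073)) = -8.57581e-11.

S_4 ≈ 0.0603847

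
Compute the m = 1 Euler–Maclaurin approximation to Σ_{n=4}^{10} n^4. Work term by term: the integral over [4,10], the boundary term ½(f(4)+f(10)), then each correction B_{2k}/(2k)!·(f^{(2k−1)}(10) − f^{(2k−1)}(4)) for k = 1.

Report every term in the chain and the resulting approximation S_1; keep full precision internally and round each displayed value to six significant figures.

The integral term ∫_4^10 x^4 dx = 19795.2.
½[f(4) + f(10)] = ½[256.000 + 10000.0] = 5128.00.
Running total after boundary: 24923.2.
Order-1 term: 1/12 · (4000.00 − 256.000) = 312.000.

S_1 ≈ 25235.2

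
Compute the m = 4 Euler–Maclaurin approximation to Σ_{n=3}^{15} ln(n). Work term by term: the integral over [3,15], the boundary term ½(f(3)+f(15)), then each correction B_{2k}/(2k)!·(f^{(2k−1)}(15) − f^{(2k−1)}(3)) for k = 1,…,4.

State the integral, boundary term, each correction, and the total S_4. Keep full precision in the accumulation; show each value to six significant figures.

S_4 ≈ 27.2061

The integral term ∫_3^15 ln(x) dx = 25.3249.
Endpoint term: (f(3) + f(15))/2 = (1.09861 + 2.70805)/2 = 1.90333.
Integral + boundary = 27.2282.
Order-1 term: 1/12 · (0.0666667 − 0.333333) = -0.0222222.
After k=1: 27.2060.
Order-2 term: −1/720 · (0.000592593 − 0.0740741) = 0.000102058.
After k=2: 27.2061.
Order-3 term: 1/30240 · (3.16049e-05 − 0.0987654) = -3.26501e-06.
After k=3: 27.2061.
Order-4 term: −1/1209600 · (4.21399e-06 − 0.329218) = 2.72168e-07.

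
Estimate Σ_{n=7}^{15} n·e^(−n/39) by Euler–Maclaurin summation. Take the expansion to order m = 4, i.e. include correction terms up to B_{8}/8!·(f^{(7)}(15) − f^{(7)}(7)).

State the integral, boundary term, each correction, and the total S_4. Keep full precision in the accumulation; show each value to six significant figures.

S_4 ≈ 73.6711

∫_7^15 x·e^(−x/39) dx evaluates to 65.6631.
Endpoint term: (f(7) + f(15))/2 = (5.84989 + 10.2107)/2 = 8.03029.
So far: 73.6934.
k=1: B_{2}/(2)! × [f^{(1)}(15) − f^{(1)}(7)] = 1/12 × (0.418900 − 0.685701) = -0.0222335.
After k=1: 73.6711.
k=2: B_{4}/(4)! × [f^{(3)}(15) − f^{(3)}(7)] = −1/720 × (0.00117050 − 0.00154970) = 5.26677e-07.
After k=2: 73.6711.
k=3: B_{6}/(6)! × [f^{(5)}(15) − f^{(5)}(7)] = 1/30240 × (1.35804e-06 − 1.74134e-06) = -1.26753e-11.
After k=3: 73.6711.
k=4: B_{8}/(8)! × [f^{(7)}(15) − f^{(7)}(7)] = −1/1209600 × (1.27977e-09 − 1.61987e-09) = 2.81166e-16.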